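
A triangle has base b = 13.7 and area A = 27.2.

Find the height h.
A = ½bh  →  h = 2A/b
h = 2·27.2/13.7 = 3.971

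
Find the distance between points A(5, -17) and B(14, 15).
Using the distance formula: d = sqrt((x₂-x₁)² + (y₂-y₁)²)
dx = 14 - 5 = 9
dy = 15 - (-17) = 32
d = sqrt(9² + 32²) = sqrt(81 + 1024) = sqrt(1105) = 33.24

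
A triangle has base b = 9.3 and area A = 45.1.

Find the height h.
A = ½bh  →  h = 2A/b
h = 2·45.1/9.3 = 9.699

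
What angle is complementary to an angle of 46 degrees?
Complementary angles sum to 90 degrees.
Other angle = 90 - 46
Other angle = 44 degrees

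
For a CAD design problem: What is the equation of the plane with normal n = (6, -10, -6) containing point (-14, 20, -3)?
d = n·P = (6)(-14) + (-10)(20) + (-6)(-3) = -266
Plane: 6x - 10y - 6z = -266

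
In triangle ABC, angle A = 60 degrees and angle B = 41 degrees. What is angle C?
Sum of angles in a triangle = 180 degrees
Third angle = 180 - 60 - 41
Third angle = 79 degrees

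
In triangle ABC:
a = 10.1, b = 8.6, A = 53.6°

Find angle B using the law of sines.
sin(B)/b = sin(A)/a
sin(B) = b·sin(A)/a = 8.6·sin(53.6°)/10.1 = 0.685355
B = arcsin(0.685355) = 43.26°  (b ≤ a, so B ≤ A and the acute solution is unique)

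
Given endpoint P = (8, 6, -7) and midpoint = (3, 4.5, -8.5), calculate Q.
Q = (2×3 - 8, 2×4.5 - 6, 2×(-8.5) - (-7)) = (-2, 3, -10)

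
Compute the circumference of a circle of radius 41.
Circumference = 2 * pi * r
Circumference = 2 * pi * 41
Circumference = 257.61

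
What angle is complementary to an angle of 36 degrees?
Complementary angles sum to 90 degrees.
Other angle = 90 - 36
Other angle = 54 degrees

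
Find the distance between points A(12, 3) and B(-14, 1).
Using the distance formula: d = sqrt((x₂-x₁)² + (y₂-y₁)²)
dx = (-14) - 12 = -26
dy = 1 - 3 = -2
d = sqrt((-26)² + (-2)²) = sqrt(676 + 4) = sqrt(680) = 26.08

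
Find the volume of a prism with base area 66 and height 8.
Volume = base area * height
Volume = 66 * 8
Volume = 528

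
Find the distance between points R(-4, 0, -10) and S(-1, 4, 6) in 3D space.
d = √[(3)² + (4)² + (16)²] = √281 = 16.76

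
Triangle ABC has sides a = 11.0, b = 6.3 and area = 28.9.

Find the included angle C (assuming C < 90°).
Area = ½ab·sin(C)  →  sin(C) = 2·Area/(ab)
sin(C) = 2·28.9/(11.0·6.3) = 0.834055
C = arcsin(0.834055) = 56.52°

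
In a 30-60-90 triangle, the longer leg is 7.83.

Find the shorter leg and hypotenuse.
In a 30-60-90 triangle, sides are in ratio 1 : √3 : 2.
Long leg = short leg·√3  →  short leg = 7.83/√3 = 4.521
Hypotenuse = 2·(short leg) = 2·7.83/√3 = 9.041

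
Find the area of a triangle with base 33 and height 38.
Area = (1/2) * base * height
Area = (1/2) * 33 * 38
Area = 627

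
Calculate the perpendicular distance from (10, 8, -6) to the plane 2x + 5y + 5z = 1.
d = |2(10) + 5(8) + 5(-6) - (1)| / √(2² + 5² + 5²) = 29/√54 = 3.946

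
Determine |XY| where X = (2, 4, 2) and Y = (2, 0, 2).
d = √[(0)² + (-4)² + (0)²] = √16 = 4.0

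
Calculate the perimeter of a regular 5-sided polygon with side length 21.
Perimeter = number of sides * side length
Perimeter = 5 * 21
Perimeter = 105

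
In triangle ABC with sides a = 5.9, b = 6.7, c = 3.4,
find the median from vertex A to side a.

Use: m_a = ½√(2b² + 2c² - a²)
m_a = ½√(2·6.7² + 2·3.4² - 5.9²)
m_a = ½√(89.78 + 23.12 - 34.81) = ½√78.09 = 4.418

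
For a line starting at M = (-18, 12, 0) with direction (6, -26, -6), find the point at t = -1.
P(-1) = (-18 + 6(-1), 12 + (-26)(-1), 0 + (-6)(-1)) = (-24, 38, 6)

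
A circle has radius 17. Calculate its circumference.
Circumference = 2 * pi * r
Circumference = 2 * pi * 17
Circumference = 106.81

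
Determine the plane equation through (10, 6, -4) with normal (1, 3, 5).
d = n·P = (1)(10) + (3)(6) + (5)(-4) = 8
Plane: x + 3y + 5z = 8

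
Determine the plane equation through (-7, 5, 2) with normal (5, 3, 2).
d = n·P = (5)(-7) + (3)(5) + (2)(2) = -16
Plane: 5x + 3y + 2z = -16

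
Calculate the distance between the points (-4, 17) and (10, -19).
Using the distance formula: d = sqrt((x₂-x₁)² + (y₂-y₁)²)
dx = 10 - (-4) = 14
dy = (-19) - 17 = -36
d = sqrt(14² + (-36)²) = sqrt(196 + 1296) = sqrt(1492) = 38.63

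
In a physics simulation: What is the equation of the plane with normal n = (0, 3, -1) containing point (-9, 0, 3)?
d = n·P = (0)(-9) + (3)(0) + (-1)(3) = -3
Plane: 3y - z = -3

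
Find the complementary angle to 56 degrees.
Complementary angles sum to 90 degrees.
Other angle = 90 - 56
Other angle = 34 degrees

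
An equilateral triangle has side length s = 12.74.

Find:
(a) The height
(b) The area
(a) Height h = s·√3/2 = 12.74·√3/2 = 11.03
(b) Area = (√3/4)·s² = (√3/4)·12.74² = (√3/4)·162.308 = 70.28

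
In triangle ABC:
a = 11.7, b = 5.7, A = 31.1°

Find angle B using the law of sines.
sin(B)/b = sin(A)/a
sin(B) = b·sin(A)/a = 5.7·sin(31.1°)/11.7 = 0.251644
B = arcsin(0.251644) = 14.57°  (b ≤ a, so B ≤ A and the acute solution is unique)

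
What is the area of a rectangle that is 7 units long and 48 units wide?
Area = length * width
Area = 7 * 48
Area = 336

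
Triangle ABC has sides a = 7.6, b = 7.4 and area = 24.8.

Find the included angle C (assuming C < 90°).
Area = ½ab·sin(C)  →  sin(C) = 2·Area/(ab)
sin(C) = 2·24.8/(7.6·7.4) = 0.881935
C = arcsin(0.881935) = 61.88°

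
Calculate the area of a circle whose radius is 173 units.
Area = pi * r²
Area = pi * 173²
Area = pi * 29929
Area = 94024.73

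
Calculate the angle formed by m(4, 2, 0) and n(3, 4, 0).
m·n = 20, |m|² = 20, |n|² = 25
cos θ = 20/√500 ≈ 0.8944
θ ≈ 26.57°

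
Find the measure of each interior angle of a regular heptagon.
Interior angle of a regular n-gon = (n-2)*180/n
Interior angle = (7-2)*180/7
Interior angle = 5*180/7
Interior angle = 900/7
Interior angle = 128.57 degrees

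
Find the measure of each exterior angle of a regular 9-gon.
Exterior angle of a regular n-gon = 360/n
Exterior angle = 360/9
Exterior angle = 40 degrees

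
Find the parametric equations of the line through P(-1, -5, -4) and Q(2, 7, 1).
Direction vector d = Q - P = (3, 12, 5)
x = -1 + 3t, y = -5 + 12t, z = -4 + 5t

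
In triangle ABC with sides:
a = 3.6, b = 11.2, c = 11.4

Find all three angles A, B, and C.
By the law of cosines:
cos(A) = (b² + c² - a²)/(2bc) = 0.949405  →  A = 18.3°
cos(B) = (a² + c² - b²)/(2ac) = 0.212963  →  B = 77.7°
cos(C) = (a² + b² - c²)/(2ab) = 0.104663  →  C = 83.99°
Check: A + B + C = 180.0° ✓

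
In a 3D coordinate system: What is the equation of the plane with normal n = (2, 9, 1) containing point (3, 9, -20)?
d = n·P = (2)(3) + (9)(9) + (1)(-20) = 67
Plane: 2x + 9y + z = 67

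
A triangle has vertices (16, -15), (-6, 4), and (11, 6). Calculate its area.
Using the coordinate formula: Area = (1/2)|x₁(y₂-y₃) + x₂(y₃-y₁) + x₃(y₁-y₂)|
Area = (1/2)|16(4-6) + (-6)(6-(-15)) + 11((-15)-4)|
Area = (1/2)|16*(-2) + (-6)*21 + 11*(-19)|
Area = (1/2)|(-32) + (-126) + (-209)|
Area = (1/2)*367 = 183.50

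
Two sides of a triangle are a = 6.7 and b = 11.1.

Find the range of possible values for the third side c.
By the triangle inequality: |a - b| < c < a + b
|6.7 - 11.1| < c < 6.7 + 11.1
4.4 < c < 17.8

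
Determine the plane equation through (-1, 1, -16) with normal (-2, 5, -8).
d = n·P = (-2)(-1) + (5)(1) + (-8)(-16) = 135
Plane: -2x + 5y - 8z = 135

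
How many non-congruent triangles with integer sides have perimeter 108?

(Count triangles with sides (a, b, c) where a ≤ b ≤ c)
With a ≤ b ≤ c and a + b + c = 108, the triangle inequality a + b > c gives c < 108/2, so c ≤ 53.
Iterate a from 1 to ⌊p/3⌋ = 36; for each a, b ranges from a to ⌊(p−a)/2⌋ with c = p − a − b, keeping only c ≥ b.
Triples: (2, 53, 53), (3, 52, 53), (4, 51, 53), …
Count = 243 triangles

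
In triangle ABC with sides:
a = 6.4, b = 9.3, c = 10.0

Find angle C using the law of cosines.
cos(C) = (a² + b² - c²)/(2ab)
cos(C) = (6.4² + 9.3² - 10.0²)/(2·6.4·9.3) = 27.45/119.04 = 0.230595
C = arccos(0.230595) = 76.67°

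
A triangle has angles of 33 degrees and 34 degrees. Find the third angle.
Sum of angles in a triangle = 180 degrees
Third angle = 180 - 33 - 34
Third angle = 113 degrees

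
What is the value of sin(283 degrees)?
sin(283 degrees) = -0.9744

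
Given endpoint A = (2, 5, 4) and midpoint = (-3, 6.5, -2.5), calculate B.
B = (2×(-3) - 2, 2×6.5 - 5, 2×(-2.5) - 4) = (-8, 8, -9)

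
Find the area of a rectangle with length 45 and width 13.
Area = length * width
Area = 45 * 13
Area = 585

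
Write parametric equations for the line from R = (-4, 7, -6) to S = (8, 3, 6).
Direction vector d = S - R = (12, -4, 12)
x = -4 + 12t, y = 7 - 4t, z = -6 + 12t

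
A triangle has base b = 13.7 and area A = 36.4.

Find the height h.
A = ½bh  →  h = 2A/b
h = 2·36.4/13.7 = 5.314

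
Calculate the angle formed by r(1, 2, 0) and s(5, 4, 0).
r·s = 13, |r|² = 5, |s|² = 41
cos θ = 13/√205 ≈ 0.908
θ ≈ 24.78°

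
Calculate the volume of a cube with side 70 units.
Volume = s³
Volume = 70³
Volume = 343000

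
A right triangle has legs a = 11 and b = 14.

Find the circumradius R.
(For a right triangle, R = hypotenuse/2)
Hypotenuse c = √(11² + 14²) = √317 = 17.8045
R = c/2 = 8.902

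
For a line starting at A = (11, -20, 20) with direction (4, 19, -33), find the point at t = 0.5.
P(0.5) = (11 + 4(0.5), -20 + 19(0.5), 20 + (-33)(0.5)) = (13, -10.5, 3.5)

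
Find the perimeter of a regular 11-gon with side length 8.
Perimeter = number of sides * side length
Perimeter = 11 * 8
Perimeter = 88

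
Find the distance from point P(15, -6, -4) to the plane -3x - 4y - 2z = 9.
d = |(-3)(15) + (-4)(-6) + (-2)(-4) - (9)| / √((-3)² + (-4)² + (-2)²) = 22/√29 = 4.085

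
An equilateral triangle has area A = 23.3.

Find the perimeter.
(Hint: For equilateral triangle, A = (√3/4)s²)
A = (√3/4)s²  →  s² = 4A/√3 = 4·23.3/√3 = 53.809
s = 7.33546
Perimeter = 3s = 22.01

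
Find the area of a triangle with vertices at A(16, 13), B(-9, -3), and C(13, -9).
Using the coordinate formula: Area = (1/2)|x₁(y₂-y₃) + x₂(y₃-y₁) + x₃(y₁-y₂)|
Area = (1/2)|16((-3)-(-9)) + (-9)((-9)-13) + 13(13-(-3))|
Area = (1/2)|16*6 + (-9)*(-22) + 13*16|
Area = (1/2)|96 + 198 + 208|
Area = (1/2)*502 = 251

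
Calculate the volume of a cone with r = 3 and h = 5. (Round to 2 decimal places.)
Volume = (1/3) * pi * r² * h
Volume = (1/3) * pi * 3² * 5
Volume = (1/3) * pi * 9 * 5
Volume = (1/3) * pi * 45
Volume = 47.12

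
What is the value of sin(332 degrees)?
sin(332 degrees) = -0.4695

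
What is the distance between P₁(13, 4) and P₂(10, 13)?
Using the distance formula: d = sqrt((x₂-x₁)² + (y₂-y₁)²)
dx = 10 - 13 = -3
dy = 13 - 4 = 9
d = sqrt((-3)² + 9²) = sqrt(9 + 81) = sqrt(90) = 9.49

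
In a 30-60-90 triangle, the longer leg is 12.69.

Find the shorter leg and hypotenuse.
In a 30-60-90 triangle, sides are in ratio 1 : √3 : 2.
Long leg = short leg·√3  →  short leg = 12.69/√3 = 7.327
Hypotenuse = 2·(short leg) = 2·12.69/√3 = 14.65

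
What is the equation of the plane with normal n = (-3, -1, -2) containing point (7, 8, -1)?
d = n·P = (-3)(7) + (-1)(8) + (-2)(-1) = -27
Plane: -3x - y - 2z = -27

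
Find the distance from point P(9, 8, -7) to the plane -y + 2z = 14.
d = |0(9) + (-1)(8) + 2(-7) - (14)| / √(0² + (-1)² + 2²) = 36/√5 = 16.1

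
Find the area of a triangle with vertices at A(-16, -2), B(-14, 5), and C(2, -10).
Using the coordinate formula: Area = (1/2)|x₁(y₂-y₃) + x₂(y₃-y₁) + x₃(y₁-y₂)|
Area = (1/2)|(-16)(5-(-10)) + (-14)((-10)-(-2)) + 2((-2)-5)|
Area = (1/2)|(-16)*15 + (-14)*(-8) + 2*(-7)|
Area = (1/2)|(-240) + 112 + (-14)|
Area = (1/2)*142 = 71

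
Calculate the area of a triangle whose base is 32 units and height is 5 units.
Area = (1/2) * base * height
Area = (1/2) * 32 * 5
Area = 80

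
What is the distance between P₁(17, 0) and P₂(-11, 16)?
Using the distance formula: d = sqrt((x₂-x₁)² + (y₂-y₁)²)
dx = (-11) - 17 = -28
dy = 16 - 0 = 16
d = sqrt((-28)² + 16²) = sqrt(784 + 256) = sqrt(1040) = 32.25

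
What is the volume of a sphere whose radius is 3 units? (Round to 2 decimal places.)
Volume = (4/3) * pi * r³
Volume = (4/3) * pi * 3³
Volume = (4/3) * pi * 27
Volume = 113.10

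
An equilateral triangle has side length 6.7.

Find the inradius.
For an equilateral triangle, r = s/(2√3) where s is the side.
r = 6.7/(2√3) = 6.7/3.464102 = 1.934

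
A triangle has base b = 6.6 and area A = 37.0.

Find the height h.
A = ½bh  →  h = 2A/b
h = 2·37.0/6.6 = 11.21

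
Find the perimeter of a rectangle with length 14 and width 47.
Perimeter = 2 * (length + width)
Perimeter = 2 * (14 + 47)
Perimeter = 2 * 61
Perimeter = 122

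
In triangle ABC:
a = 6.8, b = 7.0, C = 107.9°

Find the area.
Using A = ½ab·sin(C):
A = ½·6.8·7.0·sin(107.9°) = ½·47.6·0.951594 = 22.65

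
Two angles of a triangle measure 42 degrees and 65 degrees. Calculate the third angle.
Sum of angles in a triangle = 180 degrees
Third angle = 180 - 42 - 65
Third angle = 73 degrees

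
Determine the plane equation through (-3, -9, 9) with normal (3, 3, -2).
d = n·P = (3)(-3) + (3)(-9) + (-2)(9) = -54
Plane: 3x + 3y - 2z = -54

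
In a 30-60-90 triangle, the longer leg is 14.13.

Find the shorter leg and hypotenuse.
In a 30-60-90 triangle, sides are in ratio 1 : √3 : 2.
Long leg = short leg·√3  →  short leg = 14.13/√3 = 8.158
Hypotenuse = 2·(short leg) = 2·14.13/√3 = 16.32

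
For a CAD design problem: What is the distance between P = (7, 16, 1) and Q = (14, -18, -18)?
d = √[(7)² + (-34)² + (-19)²] = √1566 = 39.57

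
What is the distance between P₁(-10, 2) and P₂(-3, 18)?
Using the distance formula: d = sqrt((x₂-x₁)² + (y₂-y₁)²)
dx = (-3) - (-10) = 7
dy = 18 - 2 = 16
d = sqrt(7² + 16²) = sqrt(49 + 256) = sqrt(305) = 17.46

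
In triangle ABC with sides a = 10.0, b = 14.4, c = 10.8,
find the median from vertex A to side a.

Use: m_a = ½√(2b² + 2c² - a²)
m_a = ½√(2·14.4² + 2·10.8² - 10.0²)
m_a = ½√(414.72 + 233.28 - 100) = ½√548 = 11.7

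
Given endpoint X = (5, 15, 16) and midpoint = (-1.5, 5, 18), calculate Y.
Y = (2×(-1.5) - 5, 2×5 - 15, 2×18 - 16) = (-8, -5, 20)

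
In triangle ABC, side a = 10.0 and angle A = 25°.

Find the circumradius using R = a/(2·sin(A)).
R = a/(2·sin(A)) = 10.0/(2·sin(25°))
R = 10.0/(2·0.422618) = 10.0/0.845237 = 11.83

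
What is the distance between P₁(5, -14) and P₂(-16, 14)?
Using the distance formula: d = sqrt((x₂-x₁)² + (y₂-y₁)²)
dx = (-16) - 5 = -21
dy = 14 - (-14) = 28
d = sqrt((-21)² + 28²) = sqrt(441 + 784) = sqrt(1225) = 35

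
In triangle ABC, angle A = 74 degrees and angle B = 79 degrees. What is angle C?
Sum of angles in a triangle = 180 degrees
Third angle = 180 - 74 - 79
Third angle = 27 degrees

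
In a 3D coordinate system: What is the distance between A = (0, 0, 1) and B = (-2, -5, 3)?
d = √[(-2)² + (-5)² + (2)²] = √33 = 5.745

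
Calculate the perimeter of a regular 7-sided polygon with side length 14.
Perimeter = number of sides * side length
Perimeter = 7 * 14
Perimeter = 98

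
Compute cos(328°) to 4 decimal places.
cos(328 degrees) = 0.848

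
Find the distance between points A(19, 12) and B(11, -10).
Using the distance formula: d = sqrt((x₂-x₁)² + (y₂-y₁)²)
dx = 11 - 19 = -8
dy = (-10) - 12 = -22
d = sqrt((-8)² + (-22)²) = sqrt(64 + 484) = sqrt(548) = 23.41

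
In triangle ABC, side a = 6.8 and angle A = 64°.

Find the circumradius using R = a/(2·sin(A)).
R = a/(2·sin(A)) = 6.8/(2·sin(64°))
R = 6.8/(2·0.898794) = 6.8/1.797588 = 3.783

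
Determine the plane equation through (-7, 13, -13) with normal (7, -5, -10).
d = n·P = (7)(-7) + (-5)(13) + (-10)(-13) = 16
Plane: 7x - 5y - 10z = 16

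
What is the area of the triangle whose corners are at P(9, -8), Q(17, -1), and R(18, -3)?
Using the coordinate formula: Area = (1/2)|x₁(y₂-y₃) + x₂(y₃-y₁) + x₃(y₁-y₂)|
Area = (1/2)|9((-1)-(-3)) + 17((-3)-(-8)) + 18((-8)-(-1))|
Area = (1/2)|9*2 + 17*5 + 18*(-7)|
Area = (1/2)|18 + 85 + (-126)|
Area = (1/2)*23 = 11.50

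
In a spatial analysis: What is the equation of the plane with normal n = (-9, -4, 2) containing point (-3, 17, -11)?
d = n·P = (-9)(-3) + (-4)(17) + (2)(-11) = -63
Plane: -9x - 4y + 2z = -63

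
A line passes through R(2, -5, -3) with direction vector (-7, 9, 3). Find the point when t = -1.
P(-1) = (2 + (-7)(-1), -5 + 9(-1), -3 + 3(-1)) = (9, -14, -6)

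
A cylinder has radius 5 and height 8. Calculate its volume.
Volume = pi * r² * h
Volume = pi * 5² * 8
Volume = pi * 25 * 8
Volume = pi * 200
Volume = 628.32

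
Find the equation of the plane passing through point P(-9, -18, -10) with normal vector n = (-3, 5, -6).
d = n·P = (-3)(-9) + (5)(-18) + (-6)(-10) = -3
Plane: -3x + 5y - 6z = -3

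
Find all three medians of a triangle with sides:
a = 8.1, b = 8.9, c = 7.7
Using m_x = ½√(2y² + 2z² - x²):
m_a = ½√(2·8.9² + 2·7.7² - 8.1²) = ½√211.39 = 7.27
m_b = ½√(2·8.1² + 2·7.7² - 8.9²) = ½√170.59 = 6.531
m_c = ½√(2·8.1² + 2·8.9² - 7.7²) = ½√230.35 = 7.589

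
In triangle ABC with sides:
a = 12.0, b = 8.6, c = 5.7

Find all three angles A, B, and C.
By the law of cosines:
cos(A) = (b² + c² - a²)/(2bc) = -0.383007  →  A = 112.5°
cos(B) = (a² + c² - b²)/(2ac) = 0.749488  →  B = 41.45°
cos(C) = (a² + b² - c²)/(2ab) = 0.898595  →  C = 26.03°
Check: A + B + C = 180.0° ✓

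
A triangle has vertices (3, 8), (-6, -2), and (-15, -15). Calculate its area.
Using the coordinate formula: Area = (1/2)|x₁(y₂-y₃) + x₂(y₃-y₁) + x₃(y₁-y₂)|
Area = (1/2)|3((-2)-(-15)) + (-6)((-15)-8) + (-15)(8-(-2))|
Area = (1/2)|3*13 + (-6)*(-23) + (-15)*10|
Area = (1/2)|39 + 138 + (-150)|
Area = (1/2)*27 = 13.50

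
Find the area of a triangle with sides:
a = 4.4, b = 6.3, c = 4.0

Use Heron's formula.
s = (a+b+c)/2 = (4.4+6.3+4.0)/2 = 7.35
A = √(s(s-a)(s-b)(s-c)) = √(7.35·2.95·1.05·3.35)
A = √76.2682 = 8.733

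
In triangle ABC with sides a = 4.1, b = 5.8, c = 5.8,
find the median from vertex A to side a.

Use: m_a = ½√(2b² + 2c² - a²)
m_a = ½√(2·5.8² + 2·5.8² - 4.1²)
m_a = ½√(67.28 + 67.28 - 16.81) = ½√117.75 = 5.426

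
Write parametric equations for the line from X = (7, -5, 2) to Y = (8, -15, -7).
Direction vector d = Y - X = (1, -10, -9)
x = 7 + t, y = -5 - 10t, z = 2 - 9t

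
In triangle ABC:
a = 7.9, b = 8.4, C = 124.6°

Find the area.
Using A = ½ab·sin(C):
A = ½·7.9·8.4·sin(124.6°) = ½·66.36·0.823136 = 27.31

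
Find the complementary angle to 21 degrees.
Complementary angles sum to 90 degrees.
Other angle = 90 - 21
Other angle = 69 degrees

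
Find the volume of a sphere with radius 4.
Volume = (4/3) * pi * r³
Volume = (4/3) * pi * 4³
Volume = (4/3) * pi * 64
Volume = 268.08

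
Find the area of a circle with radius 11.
Area = pi * r²
Area = pi * 11²
Area = pi * 121
Area = 380.13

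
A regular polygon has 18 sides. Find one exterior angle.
Exterior angle of a regular n-gon = 360/n
Exterior angle = 360/18
Exterior angle = 20 degrees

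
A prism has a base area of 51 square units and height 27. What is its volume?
Volume = base area * height
Volume = 51 * 27
Volume = 1377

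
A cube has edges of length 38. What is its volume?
Volume = s³
Volume = 38³
Volume = 54872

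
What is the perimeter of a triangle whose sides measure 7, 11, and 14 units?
Perimeter = sum of all sides
Perimeter = 7 + 11 + 14
Perimeter = 32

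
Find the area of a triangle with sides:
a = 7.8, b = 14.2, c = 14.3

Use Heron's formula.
s = (a+b+c)/2 = (7.8+14.2+14.3)/2 = 18.15
A = √(s(s-a)(s-b)(s-c)) = √(18.15·10.35·3.95·3.85)
A = √2856.77 = 53.45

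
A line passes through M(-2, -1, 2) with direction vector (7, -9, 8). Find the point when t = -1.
P(-1) = (-2 + 7(-1), -1 + (-9)(-1), 2 + 8(-1)) = (-9, 8, -6)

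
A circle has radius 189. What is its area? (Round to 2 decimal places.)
Area = pi * r²
Area = pi * 189²
Area = pi * 35721
Area = 112220.83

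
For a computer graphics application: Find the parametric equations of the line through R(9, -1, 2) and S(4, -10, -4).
Direction vector d = S - R = (-5, -9, -6)
x = 9 - 5t, y = -1 - 9t, z = 2 - 6t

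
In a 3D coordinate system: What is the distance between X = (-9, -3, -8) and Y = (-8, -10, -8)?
d = √[(1)² + (-7)² + (0)²] = √50 = 7.071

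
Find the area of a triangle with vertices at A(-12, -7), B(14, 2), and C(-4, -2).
Using the coordinate formula: Area = (1/2)|x₁(y₂-y₃) + x₂(y₃-y₁) + x₃(y₁-y₂)|
Area = (1/2)|(-12)(2-(-2)) + 14((-2)-(-7)) + (-4)((-7)-2)|
Area = (1/2)|(-12)*4 + 14*5 + (-4)*(-9)|
Area = (1/2)|(-48) + 70 + 36|
Area = (1/2)*58 = 29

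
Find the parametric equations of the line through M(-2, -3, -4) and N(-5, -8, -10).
Direction vector d = N - M = (-3, -5, -6)
x = -2 - 3t, y = -3 - 5t, z = -4 - 6t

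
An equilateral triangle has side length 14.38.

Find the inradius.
For an equilateral triangle, r = s/(2√3) where s is the side.
r = 14.38/(2√3) = 14.38/3.464102 = 4.151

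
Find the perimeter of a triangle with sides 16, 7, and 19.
Perimeter = sum of all sides
Perimeter = 16 + 7 + 19
Perimeter = 42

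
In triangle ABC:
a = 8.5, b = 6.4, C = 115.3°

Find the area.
Using A = ½ab·sin(C):
A = ½·8.5·6.4·sin(115.3°) = ½·54.4·0.904083 = 24.59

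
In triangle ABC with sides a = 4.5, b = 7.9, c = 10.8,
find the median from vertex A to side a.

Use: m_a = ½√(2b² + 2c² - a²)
m_a = ½√(2·7.9² + 2·10.8² - 4.5²)
m_a = ½√(124.82 + 233.28 - 20.25) = ½√337.85 = 9.19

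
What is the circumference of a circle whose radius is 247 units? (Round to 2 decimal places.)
Circumference = 2 * pi * r
Circumference = 2 * pi * 247
Circumference = 1551.95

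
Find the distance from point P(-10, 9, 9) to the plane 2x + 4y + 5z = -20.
d = |2(-10) + 4(9) + 5(9) - (-20)| / √(2² + 4² + 5²) = 81/√45 = 12.07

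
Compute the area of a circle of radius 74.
Area = pi * r²
Area = pi * 74²
Area = pi * 5476
Area = 17203.36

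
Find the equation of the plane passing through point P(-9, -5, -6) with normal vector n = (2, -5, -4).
d = n·P = (2)(-9) + (-5)(-5) + (-4)(-6) = 31
Plane: 2x - 5y - 4z = 31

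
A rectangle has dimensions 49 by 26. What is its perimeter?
Perimeter = 2 * (length + width)
Perimeter = 2 * (49 + 26)
Perimeter = 2 * 75
Perimeter = 150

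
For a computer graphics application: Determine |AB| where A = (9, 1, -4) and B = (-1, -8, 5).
d = √[(-10)² + (-9)² + (9)²] = √262 = 16.19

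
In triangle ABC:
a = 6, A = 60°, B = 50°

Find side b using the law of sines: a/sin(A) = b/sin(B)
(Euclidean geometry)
b = a·sin(B)/sin(A) = 6·sin(50°)/sin(60°)
b = 6·0.766044/0.866025 = 5.307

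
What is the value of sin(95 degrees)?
sin(95 degrees) = 0.9962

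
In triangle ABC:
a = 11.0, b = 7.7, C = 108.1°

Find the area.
Using A = ½ab·sin(C):
A = ½·11.0·7.7·sin(108.1°) = ½·84.7·0.950516 = 40.25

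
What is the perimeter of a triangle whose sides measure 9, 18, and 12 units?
Perimeter = sum of all sides
Perimeter = 9 + 18 + 12
Perimeter = 39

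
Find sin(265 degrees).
sin(265 degrees) = -0.9962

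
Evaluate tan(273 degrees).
tan(273 degrees) = -19.0811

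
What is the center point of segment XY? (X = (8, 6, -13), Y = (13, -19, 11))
Midpoint = ((8+13)/2, (6-19)/2, (-13+11)/2) = (10.5, -6.5, -1)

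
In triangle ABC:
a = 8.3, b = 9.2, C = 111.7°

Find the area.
Using A = ½ab·sin(C):
A = ½·8.3·9.2·sin(111.7°) = ½·76.36·0.929133 = 35.47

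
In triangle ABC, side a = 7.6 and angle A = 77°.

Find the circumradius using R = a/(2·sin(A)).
R = a/(2·sin(A)) = 7.6/(2·sin(77°))
R = 7.6/(2·0.974370) = 7.6/1.948740 = 3.9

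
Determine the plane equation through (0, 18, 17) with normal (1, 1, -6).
d = n·P = (1)(0) + (1)(18) + (-6)(17) = -84
Plane: x + y - 6z = -84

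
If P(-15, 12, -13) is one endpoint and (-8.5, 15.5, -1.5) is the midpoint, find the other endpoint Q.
Q = (2×(-8.5) - (-15), 2×15.5 - 12, 2×(-1.5) - (-13)) = (-2, 19, 10)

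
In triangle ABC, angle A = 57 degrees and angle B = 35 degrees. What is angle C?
Sum of angles in a triangle = 180 degrees
Third angle = 180 - 57 - 35
Third angle = 88 degrees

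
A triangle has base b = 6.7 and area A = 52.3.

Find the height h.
A = ½bh  →  h = 2A/b
h = 2·52.3/6.7 = 15.61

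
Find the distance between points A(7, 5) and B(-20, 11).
Using the distance formula: d = sqrt((x₂-x₁)² + (y₂-y₁)²)
dx = (-20) - 7 = -27
dy = 11 - 5 = 6
d = sqrt((-27)² + 6²) = sqrt(729 + 36) = sqrt(765) = 27.66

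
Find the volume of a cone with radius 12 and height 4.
Volume = (1/3) * pi * r² * h
Volume = (1/3) * pi * 12² * 4
Volume = (1/3) * pi * 144 * 4
Volume = (1/3) * pi * 576
Volume = 603.19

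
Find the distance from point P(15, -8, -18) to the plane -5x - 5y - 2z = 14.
d = |(-5)(15) + (-5)(-8) + (-2)(-18) - (14)| / √((-5)² + (-5)² + (-2)²) = 13/√54 = 1.769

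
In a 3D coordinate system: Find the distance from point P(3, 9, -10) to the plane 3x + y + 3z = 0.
d = |3(3) + 1(9) + 3(-10) - (0)| / √(3² + 1² + 3²) = 12/√19 = 2.753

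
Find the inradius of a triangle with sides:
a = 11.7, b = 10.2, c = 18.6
s = (a+b+c)/2 = (11.7+10.2+18.6)/2 = 20.25
Area = √(s(s-a)(s-b)(s-c)) = √(20.25·8.55·10.05·1.65) = 53.5822
r = Area/s = 53.5822/20.25 = 2.646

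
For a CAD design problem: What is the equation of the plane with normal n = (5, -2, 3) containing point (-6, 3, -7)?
d = n·P = (5)(-6) + (-2)(3) + (3)(-7) = -57
Plane: 5x - 2y + 3z = -57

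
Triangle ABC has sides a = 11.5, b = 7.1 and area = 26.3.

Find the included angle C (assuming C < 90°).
Area = ½ab·sin(C)  →  sin(C) = 2·Area/(ab)
sin(C) = 2·26.3/(11.5·7.1) = 0.644213
C = arcsin(0.644213) = 40.11°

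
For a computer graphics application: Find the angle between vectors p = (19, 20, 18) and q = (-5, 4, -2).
p·q = -51, |p|² = 1085, |q|² = 45
cos θ = -51/√48825 ≈ -0.2308
θ ≈ 103.3°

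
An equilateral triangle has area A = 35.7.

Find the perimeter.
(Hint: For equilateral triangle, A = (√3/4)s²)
A = (√3/4)s²  →  s² = 4A/√3 = 4·35.7/√3 = 82.4456
s = 9.07996
Perimeter = 3s = 27.24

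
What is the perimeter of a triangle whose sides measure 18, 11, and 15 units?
Perimeter = sum of all sides
Perimeter = 18 + 11 + 15
Perimeter = 44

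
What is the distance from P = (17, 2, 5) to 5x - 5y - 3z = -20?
d = |5(17) + (-5)(2) + (-3)(5) - (-20)| / √(5² + (-5)² + (-3)²) = 80/√59 = 10.42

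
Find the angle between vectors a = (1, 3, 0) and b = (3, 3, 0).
a·b = 12, |a|² = 10, |b|² = 18
cos θ = 12/√180 ≈ 0.8944
θ ≈ 26.57°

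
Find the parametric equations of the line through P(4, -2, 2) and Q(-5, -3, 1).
Direction vector d = Q - P = (-9, -1, -1)
x = 4 - 9t, y = -2 - t, z = 2 - t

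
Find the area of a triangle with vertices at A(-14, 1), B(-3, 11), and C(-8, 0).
Using the coordinate formula: Area = (1/2)|x₁(y₂-y₃) + x₂(y₃-y₁) + x₃(y₁-y₂)|
Area = (1/2)|(-14)(11-0) + (-3)(0-1) + (-8)(1-11)|
Area = (1/2)|(-14)*11 + (-3)*(-1) + (-8)*(-10)|
Area = (1/2)|(-154) + 3 + 80|
Area = (1/2)*71 = 35.50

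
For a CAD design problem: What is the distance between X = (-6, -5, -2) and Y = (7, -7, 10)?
d = √[(13)² + (-2)² + (12)²] = √317 = 17.8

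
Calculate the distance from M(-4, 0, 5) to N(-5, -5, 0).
d = √[(-1)² + (-5)² + (-5)²] = √51 = 7.141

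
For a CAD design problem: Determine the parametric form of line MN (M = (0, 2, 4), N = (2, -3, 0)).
Direction vector d = N - M = (2, -5, -4)
x = 0 + 2t, y = 2 - 5t, z = 4 - 4t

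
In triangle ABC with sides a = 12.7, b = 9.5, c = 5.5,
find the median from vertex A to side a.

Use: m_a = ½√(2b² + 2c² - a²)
m_a = ½√(2·9.5² + 2·5.5² - 12.7²)
m_a = ½√(180.5 + 60.5 - 161.29) = ½√79.71 = 4.464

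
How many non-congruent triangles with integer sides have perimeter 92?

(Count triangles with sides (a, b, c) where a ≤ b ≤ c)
With a ≤ b ≤ c and a + b + c = 92, the triangle inequality a + b > c gives c < 92/2, so c ≤ 45.
Iterate a from 1 to ⌊p/3⌋ = 30; for each a, b ranges from a to ⌊(p−a)/2⌋ with c = p − a − b, keeping only c ≥ b.
Triples: (2, 45, 45), (3, 44, 45), (4, 43, 45), …
Count = 176 triangles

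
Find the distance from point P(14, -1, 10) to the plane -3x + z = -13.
d = |(-3)(14) + 0(-1) + 1(10) - (-13)| / √((-3)² + 0² + 1²) = 19/√10 = 6.008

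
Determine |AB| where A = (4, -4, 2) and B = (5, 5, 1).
d = √[(1)² + (9)² + (-1)²] = √83 = 9.11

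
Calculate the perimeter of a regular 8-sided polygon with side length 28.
Perimeter = number of sides * side length
Perimeter = 8 * 28
Perimeter = 224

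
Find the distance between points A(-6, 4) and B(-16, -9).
Using the distance formula: d = sqrt((x₂-x₁)² + (y₂-y₁)²)
dx = (-16) - (-6) = -10
dy = (-9) - 4 = -13
d = sqrt((-10)² + (-13)²) = sqrt(100 + 169) = sqrt(269) = 16.40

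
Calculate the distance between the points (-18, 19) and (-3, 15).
Using the distance formula: d = sqrt((x₂-x₁)² + (y₂-y₁)²)
dx = (-3) - (-18) = 15
dy = 15 - 19 = -4
d = sqrt(15² + (-4)²) = sqrt(225 + 16) = sqrt(241) = 15.52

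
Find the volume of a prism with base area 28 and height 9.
Volume = base area * height
Volume = 28 * 9
Volume = 252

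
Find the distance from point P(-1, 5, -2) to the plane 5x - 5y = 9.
d = |5(-1) + (-5)(5) + 0(-2) - (9)| / √(5² + (-5)² + 0²) = 39/√50 = 5.515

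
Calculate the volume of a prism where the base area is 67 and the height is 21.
Volume = base area * height
Volume = 67 * 21
Volume = 1407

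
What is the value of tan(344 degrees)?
tan(344 degrees) = -0.2867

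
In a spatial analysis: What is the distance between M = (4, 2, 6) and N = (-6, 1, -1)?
d = √[(-10)² + (-1)² + (-7)²] = √150 = 12.25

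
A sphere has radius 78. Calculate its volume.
Volume = (4/3) * pi * r³
Volume = (4/3) * pi * 78³
Volume = (4/3) * pi * 474552
Volume = 1987798.77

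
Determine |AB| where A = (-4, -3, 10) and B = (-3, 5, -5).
d = √[(1)² + (8)² + (-15)²] = √290 = 17.03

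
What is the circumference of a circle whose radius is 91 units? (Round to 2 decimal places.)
Circumference = 2 * pi * r
Circumference = 2 * pi * 91
Circumference = 571.77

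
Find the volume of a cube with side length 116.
Volume = s³
Volume = 116³
Volume = 1560896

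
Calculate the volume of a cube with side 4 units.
Volume = s³
Volume = 4³
Volume = 64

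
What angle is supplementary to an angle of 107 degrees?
Supplementary angles sum to 180 degrees.
Other angle = 180 - 107
Other angle = 73 degrees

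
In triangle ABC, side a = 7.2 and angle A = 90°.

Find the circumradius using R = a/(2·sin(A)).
R = a/(2·sin(A)) = 7.2/(2·sin(90°))
R = 7.2/(2·1.000000) = 7.2/2.000000 = 3.6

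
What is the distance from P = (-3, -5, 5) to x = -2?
d = |1(-3) + 0(-5) + 0(5) - (-2)| / √(1² + 0² + 0²) = 1/√1 = 1.0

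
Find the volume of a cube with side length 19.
Volume = s³
Volume = 19³
Volume = 6859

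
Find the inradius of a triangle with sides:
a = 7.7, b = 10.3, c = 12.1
s = (a+b+c)/2 = (7.7+10.3+12.1)/2 = 15.05
Area = √(s(s-a)(s-b)(s-c)) = √(15.05·7.35·4.75·2.95) = 39.3704
r = Area/s = 39.3704/15.05 = 2.616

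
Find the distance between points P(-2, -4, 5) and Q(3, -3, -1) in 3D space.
d = √[(5)² + (1)² + (-6)²] = √62 = 7.874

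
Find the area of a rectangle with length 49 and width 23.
Area = length * width
Area = 49 * 23
Area = 1127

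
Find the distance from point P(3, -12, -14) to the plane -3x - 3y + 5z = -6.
d = |(-3)(3) + (-3)(-12) + 5(-14) - (-6)| / √((-3)² + (-3)² + 5²) = 37/√43 = 5.642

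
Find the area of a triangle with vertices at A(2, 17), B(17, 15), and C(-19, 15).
Using the coordinate formula: Area = (1/2)|x₁(y₂-y₃) + x₂(y₃-y₁) + x₃(y₁-y₂)|
Area = (1/2)|2(15-15) + 17(15-17) + (-19)(17-15)|
Area = (1/2)|2*0 + 17*(-2) + (-19)*2|
Area = (1/2)|0 + (-34) + (-38)|
Area = (1/2)*72 = 36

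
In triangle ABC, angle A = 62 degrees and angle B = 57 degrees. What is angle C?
Sum of angles in a triangle = 180 degrees
Third angle = 180 - 62 - 57
Third angle = 61 degrees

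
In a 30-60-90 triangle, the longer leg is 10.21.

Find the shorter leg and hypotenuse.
In a 30-60-90 triangle, sides are in ratio 1 : √3 : 2.
Long leg = short leg·√3  →  short leg = 10.21/√3 = 5.895
Hypotenuse = 2·(short leg) = 2·10.21/√3 = 11.79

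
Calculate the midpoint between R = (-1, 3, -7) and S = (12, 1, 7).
Midpoint = ((-1+12)/2, (3+1)/2, (-7+7)/2) = (5.5, 2, 0)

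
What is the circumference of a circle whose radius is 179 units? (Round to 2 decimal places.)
Circumference = 2 * pi * r
Circumference = 2 * pi * 179
Circumference = 1124.69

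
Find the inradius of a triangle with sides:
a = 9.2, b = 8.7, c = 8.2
s = (a+b+c)/2 = (9.2+8.7+8.2)/2 = 13.05
Area = √(s(s-a)(s-b)(s-c)) = √(13.05·3.85·4.35·4.85) = 32.5575
r = Area/s = 32.5575/13.05 = 2.495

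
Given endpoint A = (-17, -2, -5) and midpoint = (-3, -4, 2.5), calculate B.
B = (2×(-3) - (-17), 2×(-4) - (-2), 2×2.5 - (-5)) = (11, -6, 10)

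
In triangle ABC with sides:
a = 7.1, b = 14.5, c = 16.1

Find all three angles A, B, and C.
By the law of cosines:
cos(A) = (b² + c² - a²)/(2bc) = 0.897516  →  A = 26.17°
cos(B) = (a² + c² - b²)/(2ac) = 0.434651  →  B = 64.24°
cos(C) = (a² + b² - c²)/(2ab) = 0.007042  →  C = 89.6°
Check: A + B + C = 180.0° ✓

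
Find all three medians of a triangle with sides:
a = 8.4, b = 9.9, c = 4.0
Using m_x = ½√(2y² + 2z² - x²):
m_a = ½√(2·9.9² + 2·4.0² - 8.4²) = ½√157.46 = 6.274
m_b = ½√(2·8.4² + 2·4.0² - 9.9²) = ½√75.11 = 4.333
m_c = ½√(2·8.4² + 2·9.9² - 4.0²) = ½√321.14 = 8.96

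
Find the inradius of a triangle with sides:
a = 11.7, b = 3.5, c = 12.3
s = (a+b+c)/2 = (11.7+3.5+12.3)/2 = 13.75
Area = √(s(s-a)(s-b)(s-c)) = √(13.75·2.05·10.25·1.45) = 20.4679
r = Area/s = 20.4679/13.75 = 1.489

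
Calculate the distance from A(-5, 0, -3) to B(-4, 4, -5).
d = √[(1)² + (4)² + (-2)²] = √21 = 4.583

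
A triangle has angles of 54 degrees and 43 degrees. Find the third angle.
Sum of angles in a triangle = 180 degrees
Third angle = 180 - 54 - 43
Third angle = 83 degrees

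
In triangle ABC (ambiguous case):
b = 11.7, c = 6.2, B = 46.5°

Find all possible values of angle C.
sin(C)/c = sin(B)/b  →  sin(C) = c·sin(B)/b = 6.2·sin(46.5°)/11.7 = 0.384386
C₁ = arcsin(0.384386) = 22.61°,  C₂ = 180° - C₁ = 157.39°
Check C₂: A = 180° - 46.5° - 157.39° = -23.89° ≤ 0, rejected
C = 22.61° (one solution)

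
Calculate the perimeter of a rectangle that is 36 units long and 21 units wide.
Perimeter = 2 * (length + width)
Perimeter = 2 * (36 + 21)
Perimeter = 2 * 57
Perimeter = 114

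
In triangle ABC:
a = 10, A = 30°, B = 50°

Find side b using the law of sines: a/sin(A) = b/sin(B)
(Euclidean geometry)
b = a·sin(B)/sin(A) = 10·sin(50°)/sin(30°)
b = 10·0.766044/0.500000 = 15.32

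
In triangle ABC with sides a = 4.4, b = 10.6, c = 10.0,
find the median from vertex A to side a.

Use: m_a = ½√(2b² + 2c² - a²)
m_a = ½√(2·10.6² + 2·10.0² - 4.4²)
m_a = ½√(224.72 + 200 - 19.36) = ½√405.36 = 10.07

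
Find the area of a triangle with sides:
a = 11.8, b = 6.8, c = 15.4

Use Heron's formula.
s = (a+b+c)/2 = (11.8+6.8+15.4)/2 = 17
A = √(s(s-a)(s-b)(s-c)) = √(17·5.2·10.2·1.6)
A = √1442.69 = 37.98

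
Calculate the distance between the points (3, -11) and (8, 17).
Using the distance formula: d = sqrt((x₂-x₁)² + (y₂-y₁)²)
dx = 8 - 3 = 5
dy = 17 - (-11) = 28
d = sqrt(5² + 28²) = sqrt(25 + 784) = sqrt(809) = 28.44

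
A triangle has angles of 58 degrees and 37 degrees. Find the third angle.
Sum of angles in a triangle = 180 degrees
Third angle = 180 - 58 - 37
Third angle = 85 degrees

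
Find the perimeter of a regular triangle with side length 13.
Perimeter = number of sides * side length
Perimeter = 3 * 13
Perimeter = 39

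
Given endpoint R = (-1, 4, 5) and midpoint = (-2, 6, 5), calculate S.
S = (2×(-2) - (-1), 2×6 - 4, 2×5 - 5) = (-3, 8, 5)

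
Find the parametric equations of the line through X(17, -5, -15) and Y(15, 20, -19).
Direction vector d = Y - X = (-2, 25, -4)
x = 17 - 2t, y = -5 + 25t, z = -15 - 4t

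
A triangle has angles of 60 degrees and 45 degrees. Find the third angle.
Sum of angles in a triangle = 180 degrees
Third angle = 180 - 60 - 45
Third angle = 75 degrees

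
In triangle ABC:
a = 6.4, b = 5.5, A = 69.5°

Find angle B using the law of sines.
sin(B)/b = sin(A)/a
sin(B) = b·sin(A)/a = 5.5·sin(69.5°)/6.4 = 0.804953
B = arcsin(0.804953) = 53.61°  (b ≤ a, so B ≤ A and the acute solution is unique)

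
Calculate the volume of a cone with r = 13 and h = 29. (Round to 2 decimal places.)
Volume = (1/3) * pi * r² * h
Volume = (1/3) * pi * 13² * 29
Volume = (1/3) * pi * 169 * 29
Volume = (1/3) * pi * 4901
Volume = 5132.32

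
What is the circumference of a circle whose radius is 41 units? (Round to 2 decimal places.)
Circumference = 2 * pi * r
Circumference = 2 * pi * 41
Circumference = 257.61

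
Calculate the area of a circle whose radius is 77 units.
Area = pi * r²
Area = pi * 77²
Area = pi * 5929
Area = 18626.50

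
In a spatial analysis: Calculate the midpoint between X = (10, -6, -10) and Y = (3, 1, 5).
Midpoint = ((10+3)/2, (-6+1)/2, (-10+5)/2) = (6.5, -2.5, -2.5)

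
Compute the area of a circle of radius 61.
Area = pi * r²
Area = pi * 61²
Area = pi * 3721
Area = 11689.87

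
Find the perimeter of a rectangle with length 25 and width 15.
Perimeter = 2 * (length + width)
Perimeter = 2 * (25 + 15)
Perimeter = 2 * 40
Perimeter = 80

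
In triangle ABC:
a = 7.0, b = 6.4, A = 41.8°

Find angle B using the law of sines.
sin(B)/b = sin(A)/a
sin(B) = b·sin(A)/a = 6.4·sin(41.8°)/7.0 = 0.609401
B = arcsin(0.609401) = 37.55°  (b ≤ a, so B ≤ A and the acute solution is unique)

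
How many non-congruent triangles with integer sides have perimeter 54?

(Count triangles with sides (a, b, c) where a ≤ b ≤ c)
With a ≤ b ≤ c and a + b + c = 54, the triangle inequality a + b > c gives c < 54/2, so c ≤ 26.
Iterate a from 1 to ⌊p/3⌋ = 18; for each a, b ranges from a to ⌊(p−a)/2⌋ with c = p − a − b, keeping only c ≥ b.
Triples: (2, 26, 26), (3, 25, 26), (4, 24, 26), …
Count = 61 triangles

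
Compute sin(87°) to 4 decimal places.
sin(87 degrees) = 0.9986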